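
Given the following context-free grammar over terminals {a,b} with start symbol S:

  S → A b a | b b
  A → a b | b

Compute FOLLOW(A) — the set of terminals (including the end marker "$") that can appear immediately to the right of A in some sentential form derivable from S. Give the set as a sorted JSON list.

FIRST sets, iterate to fixpoint:
round 1:
  A via A→a b: +{a}
  A via A→b: +{b}
  S via S→A b a: +{a,b}
  S: {a,b}  A: {a,b}
round 2: done
  S: {a,b}  A: {a,b}

Compute FOLLOW by fixpoint:
FOLLOW(S) := {$}
[1]
  S→A b a: FOLLOW(A) ⊇ FIRST(b) = {b}; new: +{b}
  FOLLOW[S]={$}  FOLLOW[A]={b}
[2] (stable)
  FOLLOW[S]={$}  FOLLOW[A]={b}

FOLLOW(A) = ["b"]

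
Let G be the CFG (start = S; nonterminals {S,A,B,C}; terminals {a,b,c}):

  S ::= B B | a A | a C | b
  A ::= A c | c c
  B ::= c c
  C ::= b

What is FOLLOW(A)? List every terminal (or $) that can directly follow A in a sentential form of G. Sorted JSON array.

FIRST sets, iterate to fixpoint:
round 1:
  A via A→c c: +{c}
  B via B→c c: +{c}
  C via C→b: +{b}
  S via S→B B: +{c}
  S via S→a A: +{a}
  S via S→b: +{b}
  FIRST[S]={a,b,c}  FIRST[A]={c}  FIRST[B]={c}  FIRST[C]={b}
round 2: (no change)
  FIRST[S]={a,b,c}  FIRST[A]={c}  FIRST[B]={c}  FIRST[C]={b}

FOLLOW iteration:
seed FOLLOW(S) with $
round 1:
  A→A c: FOLLOW(A) ⊇ FIRST(c) = {c}; new: +{c}
  S→B B: FOLLOW(B) ⊇ FIRST(B) = {c}; new: +{c}
  S→B B: FOLLOW(B) ⊇ FOLLOW(S) ⊇ {$}; new: +{$}
  S→a A: FOLLOW(A) ⊇ FOLLOW(S) ⊇ {$}; new: +{$}
  S→a C: FOLLOW(C) ⊇ FOLLOW(S) ⊇ {$}; new: +{$}
  S: {$}  A: {$,c}  B: {$,c}  C: {$}
round 2: (no change)
  S: {$}  A: {$,c}  B: {$,c}  C: {$}

FOLLOW(A) = ["$", "c"]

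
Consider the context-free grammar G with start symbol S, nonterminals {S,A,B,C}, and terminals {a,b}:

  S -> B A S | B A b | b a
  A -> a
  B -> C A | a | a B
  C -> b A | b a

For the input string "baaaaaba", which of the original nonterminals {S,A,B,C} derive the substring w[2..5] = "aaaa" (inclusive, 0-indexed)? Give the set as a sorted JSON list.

Convert to CNF:
  S -> B X2 | B X3 | T1 T0
  A -> a
  B -> C A | T0 B | a
  C -> T1 A | T1 T0
  T0 -> a
  T1 -> b
  X2 -> A S
  X3 -> A T1

CYK fill (cells [i..j] with 2 ≤ i ≤ j ≤ 5 only):
  [2..2]={A,B,T0}  "a"  orig:{A,B}
  [3..3]={A,B,T0}  "a"  orig:{A,B}
  [4..4]={A,B,T0}  "a"  orig:{A,B}
  [5..5]={A,B,T0}  "a"  orig:{A,B}
  [2..3]={B}  "aa"
  [3..4]={B}  "aa"
  [4..5]={B}  "aa"
  [2..4]={B}  "aaa"
  [3..5]={B}  "aaa"
  [2..5]={B}  "aaaa"

Original NTs in T[2,5] deriving "aaaa": ["B"]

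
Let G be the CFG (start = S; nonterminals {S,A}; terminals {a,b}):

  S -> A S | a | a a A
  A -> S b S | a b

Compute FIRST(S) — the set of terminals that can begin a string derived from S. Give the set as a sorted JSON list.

Compute FIRST by fixpoint:
iter 1:
  A via A→a b: +{a}
  S via S→A S: +{a}
  S: {a}  A: {a}
iter 2: (stable)
  S: {a}  A: {a}

FIRST(S) = ["a"]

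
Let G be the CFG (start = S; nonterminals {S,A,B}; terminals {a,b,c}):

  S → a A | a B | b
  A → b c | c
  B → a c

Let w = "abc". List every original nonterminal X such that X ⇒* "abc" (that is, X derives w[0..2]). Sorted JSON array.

CNF form of G:
  S -> T2 A | T2 B | b
  A -> T0 T1 | c
  B -> T2 T1
  T0 -> b
  T1 -> c
  T2 -> a

CYK table (by increasing span), restricted to cells inside w[0..2]:
  [0..0]={T2}  "a"  orig:{}
  [1..1]={S,T0}  "b"  orig:{S}
  [2..2]={A,T1}  "c"  orig:{A}
  [0..1]=∅  "ab"
  [1..2]={A}  "bc"
  [0..2]={S}  "abc"

Original NTs in T[0,2] deriving "abc": ["S"]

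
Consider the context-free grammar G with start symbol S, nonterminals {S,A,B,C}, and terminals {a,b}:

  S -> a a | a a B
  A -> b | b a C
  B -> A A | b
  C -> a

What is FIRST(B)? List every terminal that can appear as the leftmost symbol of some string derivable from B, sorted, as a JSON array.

FIRST sets, iterate to fixpoint:
iter 1:
  A via A→b: +{b}
  B via B→A A: +{b}
  C via C→a: +{a}
  S via S→a a: +{a}
  FIRST(S)={a}  FIRST(A)={b}  FIRST(B)={b}  FIRST(C)={a}
iter 2: done
  FIRST(S)={a}  FIRST(A)={b}  FIRST(B)={b}  FIRST(C)={a}

FIRST(B) = ["b"]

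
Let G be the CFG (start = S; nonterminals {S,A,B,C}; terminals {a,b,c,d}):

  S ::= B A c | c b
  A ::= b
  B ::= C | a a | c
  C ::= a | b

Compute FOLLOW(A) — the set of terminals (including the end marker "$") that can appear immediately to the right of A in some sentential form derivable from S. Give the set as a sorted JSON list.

Compute FIRST by fixpoint:
round 1:
  A via A→b: +{b}
  B via B→a a: +{a}
  B via B→c: +{c}
  C via C→a: +{a}
  C via C→b: +{b}
  S via S→B A c: +{a,c}
  FIRST[S]={a,c}  FIRST[A]={b}  FIRST[B]={a,c}  FIRST[C]={a,b}
round 2:
  B via B→C: +{b}
  S via S→B A c: +{b}
  FIRST[S]={a,b,c}  FIRST[A]={b}  FIRST[B]={a,b,c}  FIRST[C]={a,b}
round 3: (no change)
  FIRST[S]={a,b,c}  FIRST[A]={b}  FIRST[B]={a,b,c}  FIRST[C]={a,b}

FOLLOW sets:
seed FOLLOW(S) with $
iter 1:
  S→B A c: FOLLOW(B) ⊇ FIRST(A) = {b}; new: +{b}
  S→B A c: FOLLOW(A) ⊇ FIRST(c) = {c}; new: +{c}
  S: {$}  A: {c}  B: {b}  C: {}
iter 2:
  B→C: FOLLOW(C) ⊇ FOLLOW(B) ⊇ {b}; new: +{b}
  S: {$}  A: {c}  B: {b}  C: {b}
iter 3: (no change)
  S: {$}  A: {c}  B: {b}  C: {b}

FOLLOW(A) = ["c"]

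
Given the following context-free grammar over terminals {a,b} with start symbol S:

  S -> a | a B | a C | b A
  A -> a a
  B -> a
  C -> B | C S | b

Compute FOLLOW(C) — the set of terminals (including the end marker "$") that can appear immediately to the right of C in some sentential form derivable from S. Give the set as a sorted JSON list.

Compute FIRST by fixpoint:
round 1:
  A via A→a a: +{a}
  B via B→a: +{a}
  C via C→B: +{a}
  C via C→b: +{b}
  S via S→a: +{a}
  S via S→b A: +{b}
  FIRST[S]={a,b}  FIRST[A]={a}  FIRST[B]={a}  FIRST[C]={a,b}
round 2: (no change)
  FIRST[S]={a,b}  FIRST[A]={a}  FIRST[B]={a}  FIRST[C]={a,b}

Compute FOLLOW by fixpoint:
initialize: $ ∈ FOLLOW(S)
[1]
  C→C S: FOLLOW(C) ⊇ FIRST(S) = {a,b}; new: +{a,b}
  C→C S: FOLLOW(S) ⊇ FOLLOW(C) ⊇ {a,b}; new: +{a,b}
  S→a B: FOLLOW(B) ⊇ FOLLOW(S) ⊇ {$,a,b}; new: +{$,a,b}
  S→a C: FOLLOW(C) ⊇ FOLLOW(S) ⊇ {$,a,b}; new: +{$}
  S→b A: FOLLOW(A) ⊇ FOLLOW(S) ⊇ {$,a,b}; new: +{$,a,b}
  FOLLOW(S)={$,a,b}  FOLLOW(A)={$,a,b}  FOLLOW(B)={$,a,b}  FOLLOW(C)={$,a,b}
[2] (stable)
  FOLLOW(S)={$,a,b}  FOLLOW(A)={$,a,b}  FOLLOW(B)={$,a,b}  FOLLOW(C)={$,a,b}

FOLLOW(C) = ["$", "a", "b"]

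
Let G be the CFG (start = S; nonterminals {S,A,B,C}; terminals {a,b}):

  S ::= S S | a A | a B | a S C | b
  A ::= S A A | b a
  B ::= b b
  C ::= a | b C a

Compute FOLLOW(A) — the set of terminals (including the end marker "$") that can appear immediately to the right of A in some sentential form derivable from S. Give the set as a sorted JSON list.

FIRST iteration:
round 1:
  A via A→b a: +{b}
  B via B→b b: +{b}
  C via C→a: +{a}
  C via C→b C a: +{b}
  S via S→a A: +{a}
  S via S→b: +{b}
  FIRST[S]={a,b}  FIRST[A]={b}  FIRST[B]={b}  FIRST[C]={a,b}
round 2:
  A via A→S A A: +{a}
  FIRST[S]={a,b}  FIRST[A]={a,b}  FIRST[B]={b}  FIRST[C]={a,b}
round 3: (stable)
  FIRST[S]={a,b}  FIRST[A]={a,b}  FIRST[B]={b}  FIRST[C]={a,b}

FOLLOW sets:
seed FOLLOW(S) with $
iter 1:
  A→S A A: FOLLOW(S) ⊇ FIRST(A) = {a,b}; new: +{a,b}
  A→S A A: FOLLOW(A) ⊇ FIRST(A) = {a,b}; new: +{a,b}
  C→b C a: FOLLOW(C) ⊇ FIRST(a) = {a}; new: +{a}
  S→a A: FOLLOW(A) ⊇ FOLLOW(S) ⊇ {$,a,b}; new: +{$}
  S→a B: FOLLOW(B) ⊇ FOLLOW(S) ⊇ {$,a,b}; new: +{$,a,b}
  S→a S C: FOLLOW(C) ⊇ FOLLOW(S) ⊇ {$,a,b}; new: +{$,b}
  S: {$,a,b}  A: {$,a,b}  B: {$,a,b}  C: {$,a,b}
iter 2: — fixpoint
  S: {$,a,b}  A: {$,a,b}  B: {$,a,b}  C: {$,a,b}

FOLLOW(A) = ["$", "a", "b"]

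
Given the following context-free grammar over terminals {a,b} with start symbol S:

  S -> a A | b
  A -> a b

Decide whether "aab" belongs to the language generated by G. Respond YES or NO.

Convert to CNF:
  S -> T0 A | b
  A -> T0 T1
  T0 -> a
  T1 -> b

CYK table (by increasing span):
  [0..0]={T0}  "a"  orig:{}
  [1..1]={T0}  "a"  orig:{}
  [2..2]={S,T1}  "b"  orig:{S}
  [0..1]=∅  "aa"
  [1..2]={A}  "ab"
  [0..2]={S}  "aab"

S ∈ T[0,2] ⇒ YES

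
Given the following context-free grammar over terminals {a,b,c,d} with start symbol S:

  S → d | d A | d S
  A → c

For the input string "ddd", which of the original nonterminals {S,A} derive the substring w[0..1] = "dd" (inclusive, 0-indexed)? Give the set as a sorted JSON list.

CNF form of G:
  S -> T0 A | T0 S | d
  A -> c
  T0 -> d

CYK fill (cells [i..j] with 0 ≤ i ≤ j ≤ 1 only):
  T[0,0] 'd' = {S,T0}  orig:{S}
  T[1,1] 'd' = {S,T0}  orig:{S}
  T[0,1] 'dd' = {S}

Original NTs in T[0,1] deriving "dd": ["S"]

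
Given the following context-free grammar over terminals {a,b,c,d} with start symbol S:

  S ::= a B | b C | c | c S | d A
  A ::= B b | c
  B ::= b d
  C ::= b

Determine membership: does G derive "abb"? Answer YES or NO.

CNF form of G:
  S -> T0 C | T1 A | T2 B | T3 S | c
  A -> B T0 | c
  B -> T0 T1
  C -> b
  T0 -> b
  T1 -> d
  T2 -> a
  T3 -> c

CYK table (by increasing span):
  [0..0]={T2}  "a"  orig:{}
  [1..1]={C,T0}  "b"  orig:{C}
  [2..2]={C,T0}  "b"  orig:{C}
  [0..1]=∅  "ab"
  [1..2]={S}  "bb"
  [0..2]=∅  "abb"

S ∉ T[0,2] ⇒ NO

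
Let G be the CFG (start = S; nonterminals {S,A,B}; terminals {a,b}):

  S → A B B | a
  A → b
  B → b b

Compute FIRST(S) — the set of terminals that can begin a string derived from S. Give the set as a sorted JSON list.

FIRST sets, iterate to fixpoint:
iter 1:
  A via A→b: +{b}
  B via B→b b: +{b}
  S via S→A B B: +{b}
  S via S→a: +{a}
  FIRST(S)={a,b}  FIRST(A)={b}  FIRST(B)={b}
iter 2: — fixpoint
  FIRST(S)={a,b}  FIRST(A)={b}  FIRST(B)={b}

FIRST(S) = ["a", "b"]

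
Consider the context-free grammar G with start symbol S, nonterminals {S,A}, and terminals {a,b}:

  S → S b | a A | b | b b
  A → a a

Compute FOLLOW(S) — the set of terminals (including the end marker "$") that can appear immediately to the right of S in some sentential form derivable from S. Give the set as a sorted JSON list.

Compute FIRST by fixpoint:
pass 1:
  A via A→a a: +{a}
  S via S→a A: +{a}
  S via S→b: +{b}
  S: {a,b}  A: {a}
pass 2: (no change)
  S: {a,b}  A: {a}

FOLLOW iteration:
initialize: $ ∈ FOLLOW(S)
pass 1:
  S→S b: FOLLOW(S) ⊇ FIRST(b) = {b}; new: +{b}
  S→a A: FOLLOW(A) ⊇ FOLLOW(S) ⊇ {$,b}; new: +{$,b}
  FOLLOW(S)={$,b}  FOLLOW(A)={$,b}
pass 2: — fixpoint
  FOLLOW(S)={$,b}  FOLLOW(A)={$,b}

FOLLOW(S) = ["$", "b"]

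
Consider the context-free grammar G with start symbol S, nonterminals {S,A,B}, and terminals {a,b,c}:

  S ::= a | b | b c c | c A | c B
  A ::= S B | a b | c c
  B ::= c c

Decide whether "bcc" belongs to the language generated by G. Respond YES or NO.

Convert to CNF:
  S -> T1 X3 | T2 A | T2 B | a | b
  A -> S B | T0 T1 | T2 T2
  B -> T2 T2
  T0 -> a
  T1 -> b
  T2 -> c
  X3 -> T2 T2

CYK table (by increasing span):
  T[0,0] 'b' = {S,T1}  orig:{S}
  T[1,1] 'c' = {T2}  orig:{}
  T[2,2] 'c' = {T2}  orig:{}
  T[0,1] 'bc' = ∅
  T[1,2] 'cc' = {A,B,X3}  orig:{A,B}
  T[0,2] 'bcc' = {A,S}

S ∈ T[0,2] ⇒ YES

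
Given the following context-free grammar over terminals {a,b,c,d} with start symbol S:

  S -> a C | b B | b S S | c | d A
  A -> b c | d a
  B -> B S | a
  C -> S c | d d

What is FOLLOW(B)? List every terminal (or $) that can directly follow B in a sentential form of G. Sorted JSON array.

FIRST iteration:
[1]
  A via A→b c: +{b}
  A via A→d a: +{d}
  B via B→a: +{a}
  C via C→d d: +{d}
  S via S→a C: +{a}
  S via S→b B: +{b}
  S via S→c: +{c}
  S via S→d A: +{d}
  S: {a,b,c,d}  A: {b,d}  B: {a}  C: {d}
[2]
  C via C→S c: +{a,b,c}
  S: {a,b,c,d}  A: {b,d}  B: {a}  C: {a,b,c,d}
[3] — fixpoint
  S: {a,b,c,d}  A: {b,d}  B: {a}  C: {a,b,c,d}

Compute FOLLOW by fixpoint:
FOLLOW(S) := {$}
iter 1:
  B→B S: FOLLOW(B) ⊇ FIRST(S) = {a,b,c,d}; new: +{a,b,c,d}
  B→B S: FOLLOW(S) ⊇ FOLLOW(B) ⊇ {a,b,c,d}; new: +{a,b,c,d}
  S→a C: FOLLOW(C) ⊇ FOLLOW(S) ⊇ {$,a,b,c,d}; new: +{$,a,b,c,d}
  S→b B: FOLLOW(B) ⊇ FOLLOW(S) ⊇ {$,a,b,c,d}; new: +{$}
  S→d A: FOLLOW(A) ⊇ FOLLOW(S) ⊇ {$,a,b,c,d}; new: +{$,a,b,c,d}
  FOLLOW[S]={$,a,b,c,d}  FOLLOW[A]={$,a,b,c,d}  FOLLOW[B]={$,a,b,c,d}  FOLLOW[C]={$,a,b,c,d}
iter 2: (no change)
  FOLLOW[S]={$,a,b,c,d}  FOLLOW[A]={$,a,b,c,d}  FOLLOW[B]={$,a,b,c,d}  FOLLOW[C]={$,a,b,c,d}

FOLLOW(B) = ["$", "a", "b", "c", "d"]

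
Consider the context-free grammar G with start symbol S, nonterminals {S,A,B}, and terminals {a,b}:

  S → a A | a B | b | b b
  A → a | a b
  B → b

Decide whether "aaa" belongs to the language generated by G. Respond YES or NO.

CNF form of G:
  S -> T0 A | T0 B | T1 T1 | b
  A -> T0 T1 | a
  B -> b
  T0 -> a
  T1 -> b

Fill CYK table bottom-up:
  cell(0,0) a: {A,T0}  orig:{A}
  cell(1,1) a: {A,T0}  orig:{A}
  cell(2,2) a: {A,T0}  orig:{A}
  cell(0,1) aa: {S}
  cell(1,2) aa: {S}
  cell(0,2) aaa: ∅

S ∉ T[0,2] ⇒ NO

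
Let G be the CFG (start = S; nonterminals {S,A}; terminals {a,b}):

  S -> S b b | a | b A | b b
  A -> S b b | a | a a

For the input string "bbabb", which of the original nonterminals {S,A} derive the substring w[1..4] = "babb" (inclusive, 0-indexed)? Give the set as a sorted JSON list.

Convert to CNF:
  S -> S X3 | T0 A | T0 T0 | a
  A -> S X2 | T1 T1 | a
  T0 -> b
  T1 -> a
  X2 -> T0 T0
  X3 -> T0 T0

CYK fill (cells [i..j] with 1 ≤ i ≤ j ≤ 4 only):
  [1..1]={T0}  "b"  orig:{}
  [2..2]={A,S,T1}  "a"  orig:{A,S}
  [3..3]={T0}  "b"  orig:{}
  [4..4]={T0}  "b"  orig:{}
  [1..2]={S}  "ba"
  [2..3]=∅  "ab"
  [3..4]={S,X2,X3}  "bb"  orig:{S}
  [1..3]=∅  "bab"
  [2..4]={A,S}  "abb"
  [1..4]={A,S}  "babb"

Original NTs in T[1,4] deriving "babb": ["A", "S"]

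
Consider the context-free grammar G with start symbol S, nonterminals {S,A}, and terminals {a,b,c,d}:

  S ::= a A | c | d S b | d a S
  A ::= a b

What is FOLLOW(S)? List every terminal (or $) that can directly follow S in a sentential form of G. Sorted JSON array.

Compute FIRST by fixpoint:
[1]
  A via A→a b: +{a}
  S via S→a A: +{a}
  S via S→c: +{c}
  S via S→d S b: +{d}
  FIRST(S)={a,c,d}  FIRST(A)={a}
[2] done
  FIRST(S)={a,c,d}  FIRST(A)={a}

FOLLOW iteration:
seed FOLLOW(S) with $
pass 1:
  S→a A: FOLLOW(A) ⊇ FOLLOW(S) ⊇ {$}; new: +{$}
  S→d S b: FOLLOW(S) ⊇ FIRST(b) = {b}; new: +{b}
  FOLLOW(S)={$,b}  FOLLOW(A)={$}
pass 2:
  S→a A: FOLLOW(A) ⊇ FOLLOW(S) ⊇ {$,b}; new: +{b}
  FOLLOW(S)={$,b}  FOLLOW(A)={$,b}
pass 3: done
  FOLLOW(S)={$,b}  FOLLOW(A)={$,b}

FOLLOW(S) = ["$", "b"]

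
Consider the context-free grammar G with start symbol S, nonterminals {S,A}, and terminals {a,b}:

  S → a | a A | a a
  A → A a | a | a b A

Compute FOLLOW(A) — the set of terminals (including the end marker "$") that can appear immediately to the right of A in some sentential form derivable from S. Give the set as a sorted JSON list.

FIRST iteration:
pass 1:
  A via A→a: +{a}
  S via S→a: +{a}
  FIRST[S]={a}  FIRST[A]={a}
pass 2: (stable)
  FIRST[S]={a}  FIRST[A]={a}

FOLLOW iteration:
initialize: $ ∈ FOLLOW(S)
[1]
  A→A a: FOLLOW(A) ⊇ FIRST(a) = {a}; new: +{a}
  S→a A: FOLLOW(A) ⊇ FOLLOW(S) ⊇ {$}; new: +{$}
  FOLLOW[S]={$}  FOLLOW[A]={$,a}
[2] — fixpoint
  FOLLOW[S]={$}  FOLLOW[A]={$,a}

FOLLOW(A) = ["$", "a"]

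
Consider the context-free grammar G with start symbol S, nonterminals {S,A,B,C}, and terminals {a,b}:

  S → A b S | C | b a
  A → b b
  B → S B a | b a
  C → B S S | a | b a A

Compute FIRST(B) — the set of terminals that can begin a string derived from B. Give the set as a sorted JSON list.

FIRST iteration:
round 1:
  A via A→b b: +{b}
  B via B→b a: +{b}
  C via C→B S S: +{b}
  C via C→a: +{a}
  S via S→A b S: +{b}
  S via S→C: +{a}
  S: {a,b}  A: {b}  B: {b}  C: {a,b}
round 2:
  B via B→S B a: +{a}
  S: {a,b}  A: {b}  B: {a,b}  C: {a,b}
round 3: (stable)
  S: {a,b}  A: {b}  B: {a,b}  C: {a,b}

FIRST(B) = ["a", "b"]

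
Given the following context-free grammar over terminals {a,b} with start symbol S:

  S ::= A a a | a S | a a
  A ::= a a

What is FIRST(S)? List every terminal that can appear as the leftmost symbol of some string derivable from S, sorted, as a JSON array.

FIRST sets, iterate to fixpoint:
[1]
  A via A→a a: +{a}
  S via S→A a a: +{a}
  S: {a}  A: {a}
[2] done
  S: {a}  A: {a}

FIRST(S) = ["a"]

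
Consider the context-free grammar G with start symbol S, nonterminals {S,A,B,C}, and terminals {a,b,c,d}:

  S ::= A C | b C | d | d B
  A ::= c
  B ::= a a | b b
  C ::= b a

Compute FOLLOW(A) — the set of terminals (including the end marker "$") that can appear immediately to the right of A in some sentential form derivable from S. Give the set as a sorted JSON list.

FIRST sets, iterate to fixpoint:
iter 1:
  A via A→c: +{c}
  B via B→a a: +{a}
  B via B→b b: +{b}
  C via C→b a: +{b}
  S via S→A C: +{c}
  S via S→b C: +{b}
  S via S→d: +{d}
  S: {b,c,d}  A: {c}  B: {a,b}  C: {b}
iter 2: — fixpoint
  S: {b,c,d}  A: {c}  B: {a,b}  C: {b}

FOLLOW sets:
initialize: $ ∈ FOLLOW(S)
pass 1:
  S→A C: FOLLOW(A) ⊇ FIRST(C) = {b}; new: +{b}
  S→A C: FOLLOW(C) ⊇ FOLLOW(S) ⊇ {$}; new: +{$}
  S→d B: FOLLOW(B) ⊇ FOLLOW(S) ⊇ {$}; new: +{$}
  FOLLOW(S)={$}  FOLLOW(A)={b}  FOLLOW(B)={$}  FOLLOW(C)={$}
pass 2: (no change)
  FOLLOW(S)={$}  FOLLOW(A)={b}  FOLLOW(B)={$}  FOLLOW(C)={$}

FOLLOW(A) = ["b"]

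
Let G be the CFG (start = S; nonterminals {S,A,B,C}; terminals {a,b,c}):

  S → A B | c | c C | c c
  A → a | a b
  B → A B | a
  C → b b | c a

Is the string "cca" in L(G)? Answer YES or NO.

Convert to CNF:
  S -> A B | T2 C | T2 T2 | c
  A -> T0 T1 | a
  B -> A B | a
  C -> T1 T1 | T2 T0
  T0 -> a
  T1 -> b
  T2 -> c

CYK table (by increasing span):
  cell(0,0) c: {S,T2}  orig:{S}
  cell(1,1) c: {S,T2}  orig:{S}
  cell(2,2) a: {A,B,T0}  orig:{A,B}
  cell(0,1) cc: {S}
  cell(1,2) ca: {C}
  cell(0,2) cca: {S}

S ∈ T[0,2] ⇒ YES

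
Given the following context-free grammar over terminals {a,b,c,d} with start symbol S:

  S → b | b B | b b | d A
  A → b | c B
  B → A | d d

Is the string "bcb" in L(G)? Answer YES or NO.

Convert to CNF:
  S -> T1 A | T2 B | T2 T2 | b
  A -> T0 B | b
  B -> T0 B | T1 T1 | b
  T0 -> c
  T1 -> d
  T2 -> b

Fill CYK table bottom-up:
  [0..0]={A,B,S,T2}  "b"  orig:{A,B,S}
  [1..1]={T0}  "c"  orig:{}
  [2..2]={A,B,S,T2}  "b"  orig:{A,B,S}
  [0..1]=∅  "bc"
  [1..2]={A,B}  "cb"
  [0..2]={S}  "bcb"

S ∈ T[0,2] ⇒ YES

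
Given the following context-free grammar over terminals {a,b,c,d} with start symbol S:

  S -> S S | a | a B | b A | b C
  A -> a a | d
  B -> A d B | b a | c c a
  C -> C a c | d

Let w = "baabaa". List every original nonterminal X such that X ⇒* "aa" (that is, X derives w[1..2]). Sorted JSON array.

Convert to CNF:
  S -> S S | T0 B | T2 A | T2 C | a
  A -> T0 T0 | d
  B -> A X4 | T2 T0 | T3 X5
  C -> C X6 | d
  T0 -> a
  T1 -> d
  T2 -> b
  T3 -> c
  X4 -> T1 B
  X5 -> T3 T0
  X6 -> T0 T3

CYK table (by increasing span), restricted to cells inside w[1..2]:
  [1..1]={S,T0}  "a"  orig:{S}
  [2..2]={S,T0}  "a"  orig:{S}
  [1..2]={A,S}  "aa"

Original NTs in T[1,2] deriving "aa": ["A", "S"]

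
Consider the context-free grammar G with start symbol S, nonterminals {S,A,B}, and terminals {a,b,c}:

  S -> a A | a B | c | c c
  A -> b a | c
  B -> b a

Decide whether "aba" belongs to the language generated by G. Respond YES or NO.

CNF form of G:
  S -> T1 A | T1 B | T2 T2 | c
  A -> T0 T1 | c
  B -> T0 T1
  T0 -> b
  T1 -> a
  T2 -> c

CYK table (by increasing span):
  T[0,0] 'a' = {T1}  orig:{}
  T[1,1] 'b' = {T0}  orig:{}
  T[2,2] 'a' = {T1}  orig:{}
  T[0,1] 'ab' = ∅
  T[1,2] 'ba' = {A,B}
  T[0,2] 'aba' = {S}

S ∈ T[0,2] ⇒ YES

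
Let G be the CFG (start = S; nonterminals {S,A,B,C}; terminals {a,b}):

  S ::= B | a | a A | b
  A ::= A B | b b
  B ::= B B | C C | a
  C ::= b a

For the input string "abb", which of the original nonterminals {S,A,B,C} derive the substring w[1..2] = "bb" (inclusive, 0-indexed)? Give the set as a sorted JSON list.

Convert to CNF:
  S -> B B | C C | T1 A | a | b
  A -> A B | T0 T0
  B -> B B | C C | a
  C -> T0 T1
  T0 -> b
  T1 -> a

CYK fill, restricted to cells inside w[1..2]:
  [1..1]={S,T0}  "b"  orig:{S}
  [2..2]={S,T0}  "b"  orig:{S}
  [1..2]={A}  "bb"

Original NTs in T[1,2] deriving "bb": ["A"]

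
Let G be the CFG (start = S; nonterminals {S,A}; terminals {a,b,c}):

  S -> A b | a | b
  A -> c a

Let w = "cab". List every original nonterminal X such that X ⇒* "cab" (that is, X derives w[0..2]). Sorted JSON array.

CNF form of G:
  S -> A T2 | a | b
  A -> T0 T1
  T0 -> c
  T1 -> a
  T2 -> b

CYK table (by increasing span), restricted to cells inside w[0..2]:
  cell(0,0) c: {T0}  orig:{}
  cell(1,1) a: {S,T1}  orig:{S}
  cell(2,2) b: {S,T2}  orig:{S}
  cell(0,1) ca: {A}
  cell(1,2) ab: ∅
  cell(0,2) cab: {S}

Original NTs in T[0,2] deriving "cab": ["S"]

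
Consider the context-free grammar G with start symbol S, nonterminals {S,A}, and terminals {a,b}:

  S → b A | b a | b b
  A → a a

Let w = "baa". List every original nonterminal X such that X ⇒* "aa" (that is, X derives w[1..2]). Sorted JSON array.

Convert to CNF:
  S -> T1 A | T1 T0 | T1 T1
  A -> T0 T0
  T0 -> a
  T1 -> b

CYK table (by increasing span), restricted to cells inside w[1..2]:
  [1..1]={T0}  "a"  orig:{}
  [2..2]={T0}  "a"  orig:{}
  [1..2]={A}  "aa"

Original NTs in T[1,2] deriving "aa": ["A"]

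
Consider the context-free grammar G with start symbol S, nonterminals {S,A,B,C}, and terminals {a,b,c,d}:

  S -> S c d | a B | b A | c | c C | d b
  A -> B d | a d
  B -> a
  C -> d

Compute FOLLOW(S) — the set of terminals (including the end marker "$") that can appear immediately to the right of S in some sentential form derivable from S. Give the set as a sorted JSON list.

FIRST sets, iterate to fixpoint:
[1]
  A via A→a d: +{a}
  B via B→a: +{a}
  C via C→d: +{d}
  S via S→a B: +{a}
  S via S→b A: +{b}
  S via S→c: +{c}
  S via S→d b: +{d}
  FIRST[S]={a,b,c,d}  FIRST[A]={a}  FIRST[B]={a}  FIRST[C]={d}
[2] done
  FIRST[S]={a,b,c,d}  FIRST[A]={a}  FIRST[B]={a}  FIRST[C]={d}

FOLLOW sets:
initialize: $ ∈ FOLLOW(S)
[1]
  A→B d: FOLLOW(B) ⊇ FIRST(d) = {d}; new: +{d}
  S→S c d: FOLLOW(S) ⊇ FIRST(c) = {c}; new: +{c}
  S→a B: FOLLOW(B) ⊇ FOLLOW(S) ⊇ {$,c}; new: +{$,c}
  S→b A: FOLLOW(A) ⊇ FOLLOW(S) ⊇ {$,c}; new: +{$,c}
  S→c C: FOLLOW(C) ⊇ FOLLOW(S) ⊇ {$,c}; new: +{$,c}
  S: {$,c}  A: {$,c}  B: {$,c,d}  C: {$,c}
[2] (no change)
  S: {$,c}  A: {$,c}  B: {$,c,d}  C: {$,c}

FOLLOW(S) = ["$", "c"]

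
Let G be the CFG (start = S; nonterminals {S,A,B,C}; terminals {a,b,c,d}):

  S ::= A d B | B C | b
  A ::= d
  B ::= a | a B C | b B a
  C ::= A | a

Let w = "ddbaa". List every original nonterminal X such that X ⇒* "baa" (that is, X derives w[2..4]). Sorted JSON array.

Convert to CNF:
  S -> A X5 | B C | b
  A -> d
  B -> T0 X3 | T1 X4 | a
  C -> a | d
  T0 -> a
  T1 -> b
  T2 -> d
  X3 -> B C
  X4 -> B T0
  X5 -> T2 B

CYK table (by increasing span), restricted to cells inside w[2..4]:
  T[2,2] 'b' = {S,T1}  orig:{S}
  T[3,3] 'a' = {B,C,T0}  orig:{B,C}
  T[4,4] 'a' = {B,C,T0}  orig:{B,C}
  T[2,3] 'ba' = ∅
  T[3,4] 'aa' = {S,X3,X4}  orig:{S}
  T[2,4] 'baa' = {B}

Original NTs in T[2,4] deriving "baa": ["B"]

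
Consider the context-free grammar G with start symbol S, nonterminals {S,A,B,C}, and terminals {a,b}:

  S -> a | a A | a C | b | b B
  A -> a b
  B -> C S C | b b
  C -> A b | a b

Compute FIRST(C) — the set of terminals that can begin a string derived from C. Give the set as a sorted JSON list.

Compute FIRST by fixpoint:
iter 1:
  A via A→a b: +{a}
  B via B→b b: +{b}
  C via C→A b: +{a}
  S via S→a: +{a}
  S via S→b: +{b}
  S: {a,b}  A: {a}  B: {b}  C: {a}
iter 2:
  B via B→C S C: +{a}
  S: {a,b}  A: {a}  B: {a,b}  C: {a}
iter 3: — fixpoint
  S: {a,b}  A: {a}  B: {a,b}  C: {a}

FIRST(C) = ["a"]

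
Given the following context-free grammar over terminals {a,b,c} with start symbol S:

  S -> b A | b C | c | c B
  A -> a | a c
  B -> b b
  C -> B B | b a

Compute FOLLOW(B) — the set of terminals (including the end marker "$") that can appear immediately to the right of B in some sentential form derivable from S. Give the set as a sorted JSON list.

FIRST sets, iterate to fixpoint:
pass 1:
  A via A→a: +{a}
  B via B→b b: +{b}
  C via C→B B: +{b}
  S via S→b A: +{b}
  S via S→c: +{c}
  FIRST(S)={b,c}  FIRST(A)={a}  FIRST(B)={b}  FIRST(C)={b}
pass 2: (no change)
  FIRST(S)={b,c}  FIRST(A)={a}  FIRST(B)={b}  FIRST(C)={b}

Compute FOLLOW by fixpoint:
initialize: $ ∈ FOLLOW(S)
iter 1:
  C→B B: FOLLOW(B) ⊇ FIRST(B) = {b}; new: +{b}
  S→b A: FOLLOW(A) ⊇ FOLLOW(S) ⊇ {$}; new: +{$}
  S→b C: FOLLOW(C) ⊇ FOLLOW(S) ⊇ {$}; new: +{$}
  S→c B: FOLLOW(B) ⊇ FOLLOW(S) ⊇ {$}; new: +{$}
  S: {$}  A: {$}  B: {$,b}  C: {$}
iter 2: done
  S: {$}  A: {$}  B: {$,b}  C: {$}

FOLLOW(B) = ["$", "b"]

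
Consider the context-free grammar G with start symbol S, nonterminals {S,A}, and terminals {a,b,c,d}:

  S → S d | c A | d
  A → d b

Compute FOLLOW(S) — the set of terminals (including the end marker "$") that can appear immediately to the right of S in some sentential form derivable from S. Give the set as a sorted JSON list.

FIRST iteration:
pass 1:
  A via A→d b: +{d}
  S via S→c A: +{c}
  S via S→d: +{d}
  S: {c,d}  A: {d}
pass 2: (no change)
  S: {c,d}  A: {d}

Compute FOLLOW by fixpoint:
FOLLOW(S) := {$}
round 1:
  S→S d: FOLLOW(S) ⊇ FIRST(d) = {d}; new: +{d}
  S→c A: FOLLOW(A) ⊇ FOLLOW(S) ⊇ {$,d}; new: +{$,d}
  FOLLOW(S)={$,d}  FOLLOW(A)={$,d}
round 2: done
  FOLLOW(S)={$,d}  FOLLOW(A)={$,d}

FOLLOW(S) = ["$", "d"]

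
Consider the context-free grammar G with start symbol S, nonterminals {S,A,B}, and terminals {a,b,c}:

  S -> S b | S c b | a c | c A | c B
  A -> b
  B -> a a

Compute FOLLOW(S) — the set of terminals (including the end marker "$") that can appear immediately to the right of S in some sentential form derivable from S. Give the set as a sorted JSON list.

FIRST iteration:
[1]
  A via A→b: +{b}
  B via B→a a: +{a}
  S via S→a c: +{a}
  S via S→c A: +{c}
  S: {a,c}  A: {b}  B: {a}
[2] (stable)
  S: {a,c}  A: {b}  B: {a}

FOLLOW iteration:
FOLLOW(S) := {$}
round 1:
  S→S b: FOLLOW(S) ⊇ FIRST(b) = {b}; new: +{b}
  S→S c b: FOLLOW(S) ⊇ FIRST(c) = {c}; new: +{c}
  S→c A: FOLLOW(A) ⊇ FOLLOW(S) ⊇ {$,b,c}; new: +{$,b,c}
  S→c B: FOLLOW(B) ⊇ FOLLOW(S) ⊇ {$,b,c}; new: +{$,b,c}
  S: {$,b,c}  A: {$,b,c}  B: {$,b,c}
round 2: done
  S: {$,b,c}  A: {$,b,c}  B: {$,b,c}

FOLLOW(S) = ["$", "b", "c"]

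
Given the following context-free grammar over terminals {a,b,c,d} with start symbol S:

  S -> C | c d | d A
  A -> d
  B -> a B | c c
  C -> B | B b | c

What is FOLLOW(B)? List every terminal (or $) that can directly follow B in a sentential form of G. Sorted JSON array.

FIRST iteration:
iter 1:
  A via A→d: +{d}
  B via B→a B: +{a}
  B via B→c c: +{c}
  C via C→B: +{a,c}
  S via S→C: +{a,c}
  S via S→d A: +{d}
  S: {a,c,d}  A: {d}  B: {a,c}  C: {a,c}
iter 2: done
  S: {a,c,d}  A: {d}  B: {a,c}  C: {a,c}

FOLLOW sets:
seed FOLLOW(S) with $
[1]
  C→B b: FOLLOW(B) ⊇ FIRST(b) = {b}; new: +{b}
  S→C: FOLLOW(C) ⊇ FOLLOW(S) ⊇ {$}; new: +{$}
  S→d A: FOLLOW(A) ⊇ FOLLOW(S) ⊇ {$}; new: +{$}
  FOLLOW(S)={$}  FOLLOW(A)={$}  FOLLOW(B)={b}  FOLLOW(C)={$}
[2]
  C→B: FOLLOW(B) ⊇ FOLLOW(C) ⊇ {$}; new: +{$}
  FOLLOW(S)={$}  FOLLOW(A)={$}  FOLLOW(B)={$,b}  FOLLOW(C)={$}
[3] (stable)
  FOLLOW(S)={$}  FOLLOW(A)={$}  FOLLOW(B)={$,b}  FOLLOW(C)={$}

FOLLOW(B) = ["$", "b"]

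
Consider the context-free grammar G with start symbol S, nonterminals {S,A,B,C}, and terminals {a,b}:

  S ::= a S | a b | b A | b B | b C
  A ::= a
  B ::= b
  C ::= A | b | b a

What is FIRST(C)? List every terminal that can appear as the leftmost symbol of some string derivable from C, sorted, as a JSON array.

Compute FIRST by fixpoint:
[1]
  A via A→a: +{a}
  B via B→b: +{b}
  C via C→A: +{a}
  C via C→b: +{b}
  S via S→a S: +{a}
  S via S→b A: +{b}
  S: {a,b}  A: {a}  B: {b}  C: {a,b}
[2] (stable)
  S: {a,b}  A: {a}  B: {b}  C: {a,b}

FIRST(C) = ["a", "b"]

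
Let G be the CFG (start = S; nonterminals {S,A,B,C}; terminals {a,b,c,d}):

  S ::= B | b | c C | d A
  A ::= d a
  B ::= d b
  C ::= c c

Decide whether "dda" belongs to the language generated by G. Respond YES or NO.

Convert to CNF:
  S -> T0 A | T0 T2 | T3 C | b
  A -> T0 T1
  B -> T0 T2
  C -> T3 T3
  T0 -> d
  T1 -> a
  T2 -> b
  T3 -> c

CYK table (by increasing span):
  cell(0,0) d: {T0}  orig:{}
  cell(1,1) d: {T0}  orig:{}
  cell(2,2) a: {T1}  orig:{}
  cell(0,1) dd: ∅
  cell(1,2) da: {A}
  cell(0,2) dda: {S}

S ∈ T[0,2] ⇒ YES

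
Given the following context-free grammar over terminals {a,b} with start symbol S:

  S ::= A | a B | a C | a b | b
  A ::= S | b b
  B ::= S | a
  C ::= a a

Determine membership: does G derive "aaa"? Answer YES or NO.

Convert to CNF:
  S -> T0 B | T0 C | T0 T1 | T1 T1 | b
  A -> T0 B | T0 C | T0 T1 | T1 T1 | b
  B -> T0 B | T0 C | T0 T1 | T1 T1 | a | b
  C -> T0 T0
  T0 -> a
  T1 -> b

CYK fill:
  T[0,0] 'a' = {B,T0}  orig:{B}
  T[1,1] 'a' = {B,T0}  orig:{B}
  T[2,2] 'a' = {B,T0}  orig:{B}
  T[0,1] 'aa' = {A,B,C,S}
  T[1,2] 'aa' = {A,B,C,S}
  T[0,2] 'aaa' = {A,B,S}

S ∈ T[0,2] ⇒ YES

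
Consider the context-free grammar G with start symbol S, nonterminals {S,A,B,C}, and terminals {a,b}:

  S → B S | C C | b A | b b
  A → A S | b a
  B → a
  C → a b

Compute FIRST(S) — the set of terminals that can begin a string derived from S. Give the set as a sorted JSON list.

FIRST iteration:
[1]
  A via A→b a: +{b}
  B via B→a: +{a}
  C via C→a b: +{a}
  S via S→B S: +{a}
  S via S→b A: +{b}
  FIRST(S)={a,b}  FIRST(A)={b}  FIRST(B)={a}  FIRST(C)={a}
[2] (stable)
  FIRST(S)={a,b}  FIRST(A)={b}  FIRST(B)={a}  FIRST(C)={a}

FIRST(S) = ["a", "b"]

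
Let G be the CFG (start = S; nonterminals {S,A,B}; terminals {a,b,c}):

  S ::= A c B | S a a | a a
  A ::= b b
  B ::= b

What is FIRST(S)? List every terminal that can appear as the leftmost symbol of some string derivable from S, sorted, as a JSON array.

FIRST iteration:
[1]
  A via A→b b: +{b}
  B via B→b: +{b}
  S via S→A c B: +{b}
  S via S→a a: +{a}
  S: {a,b}  A: {b}  B: {b}
[2] done
  S: {a,b}  A: {b}  B: {b}

FIRST(S) = ["a", "b"]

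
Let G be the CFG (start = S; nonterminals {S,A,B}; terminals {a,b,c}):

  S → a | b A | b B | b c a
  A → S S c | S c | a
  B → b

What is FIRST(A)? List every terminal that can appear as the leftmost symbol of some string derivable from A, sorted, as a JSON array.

FIRST sets, iterate to fixpoint:
[1]
  A via A→a: +{a}
  B via B→b: +{b}
  S via S→a: +{a}
  S via S→b A: +{b}
  S: {a,b}  A: {a}  B: {b}
[2]
  A via A→S S c: +{b}
  S: {a,b}  A: {a,b}  B: {b}
[3] done
  S: {a,b}  A: {a,b}  B: {b}

FIRST(A) = ["a", "b"]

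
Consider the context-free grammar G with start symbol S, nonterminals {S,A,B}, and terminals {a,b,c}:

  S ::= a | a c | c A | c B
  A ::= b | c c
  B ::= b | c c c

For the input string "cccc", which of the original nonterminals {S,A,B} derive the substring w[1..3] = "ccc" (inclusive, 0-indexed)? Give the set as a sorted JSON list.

CNF form of G:
  S -> T0 A | T0 B | T1 T0 | a
  A -> T0 T0 | b
  B -> T0 X2 | b
  T0 -> c
  T1 -> a
  X2 -> T0 T0

CYK fill (cells [i..j] with 1 ≤ i ≤ j ≤ 3 only):
  cell(1,1) c: {T0}  orig:{}
  cell(2,2) c: {T0}  orig:{}
  cell(3,3) c: {T0}  orig:{}
  cell(1,2) cc: {A,X2}  orig:{A}
  cell(2,3) cc: {A,X2}  orig:{A}
  cell(1,3) ccc: {B,S}

Original NTs in T[1,3] deriving "ccc": ["B", "S"]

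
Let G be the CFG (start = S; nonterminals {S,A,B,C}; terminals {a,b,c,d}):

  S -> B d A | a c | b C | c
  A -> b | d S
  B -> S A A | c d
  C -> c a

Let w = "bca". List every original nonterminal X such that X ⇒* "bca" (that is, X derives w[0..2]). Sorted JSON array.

CNF form of G:
  S -> B X5 | T2 T1 | T3 C | c
  A -> T0 S | b
  B -> S X4 | T1 T0
  C -> T1 T2
  T0 -> d
  T1 -> c
  T2 -> a
  T3 -> b
  X4 -> A A
  X5 -> T0 A

CYK table (by increasing span) (cells [i..j] with 0 ≤ i ≤ j ≤ 2 only):
  T[0,0] 'b' = {A,T3}  orig:{A}
  T[1,1] 'c' = {S,T1}  orig:{S}
  T[2,2] 'a' = {T2}  orig:{}
  T[0,1] 'bc' = ∅
  T[1,2] 'ca' = {C}
  T[0,2] 'bca' = {S}

Original NTs in T[0,2] deriving "bca": ["S"]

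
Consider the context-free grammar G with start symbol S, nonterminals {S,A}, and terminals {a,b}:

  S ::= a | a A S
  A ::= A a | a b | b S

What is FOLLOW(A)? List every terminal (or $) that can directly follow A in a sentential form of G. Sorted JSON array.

FIRST sets, iterate to fixpoint:
pass 1:
  A via A→a b: +{a}
  A via A→b S: +{b}
  S via S→a: +{a}
  FIRST(S)={a}  FIRST(A)={a,b}
pass 2: (stable)
  FIRST(S)={a}  FIRST(A)={a,b}

FOLLOW iteration:
initialize: $ ∈ FOLLOW(S)
[1]
  A→A a: FOLLOW(A) ⊇ FIRST(a) = {a}; new: +{a}
  A→b S: FOLLOW(S) ⊇ FOLLOW(A) ⊇ {a}; new: +{a}
  FOLLOW(S)={$,a}  FOLLOW(A)={a}
[2] done
  FOLLOW(S)={$,a}  FOLLOW(A)={a}

FOLLOW(A) = ["a"]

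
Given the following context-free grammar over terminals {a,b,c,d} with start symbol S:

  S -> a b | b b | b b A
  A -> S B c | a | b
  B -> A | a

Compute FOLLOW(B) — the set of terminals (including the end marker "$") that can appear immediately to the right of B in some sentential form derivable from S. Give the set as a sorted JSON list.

FIRST iteration:
pass 1:
  A via A→a: +{a}
  A via A→b: +{b}
  B via B→A: +{a,b}
  S via S→a b: +{a}
  S via S→b b: +{b}
  FIRST(S)={a,b}  FIRST(A)={a,b}  FIRST(B)={a,b}
pass 2: — fixpoint
  FIRST(S)={a,b}  FIRST(A)={a,b}  FIRST(B)={a,b}

FOLLOW sets:
FOLLOW(S) := {$}
round 1:
  A→S B c: FOLLOW(S) ⊇ FIRST(B) = {a,b}; new: +{a,b}
  A→S B c: FOLLOW(B) ⊇ FIRST(c) = {c}; new: +{c}
  B→A: FOLLOW(A) ⊇ FOLLOW(B) ⊇ {c}; new: +{c}
  S→b b A: FOLLOW(A) ⊇ FOLLOW(S) ⊇ {$,a,b}; new: +{$,a,b}
  S: {$,a,b}  A: {$,a,b,c}  B: {c}
round 2: — fixpoint
  S: {$,a,b}  A: {$,a,b,c}  B: {c}

FOLLOW(B) = ["c"]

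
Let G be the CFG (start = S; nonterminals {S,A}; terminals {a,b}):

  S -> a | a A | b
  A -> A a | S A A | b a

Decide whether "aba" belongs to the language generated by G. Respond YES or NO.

Convert to CNF:
  S -> T0 A | a | b
  A -> A T0 | S X2 | T1 T0
  T0 -> a
  T1 -> b
  X2 -> A A

CYK table (by increasing span):
  T[0,0] 'a' = {S,T0}  orig:{S}
  T[1,1] 'b' = {S,T1}  orig:{S}
  T[2,2] 'a' = {S,T0}  orig:{S}
  T[0,1] 'ab' = ∅
  T[1,2] 'ba' = {A}
  T[0,2] 'aba' = {S}

S ∈ T[0,2] ⇒ YES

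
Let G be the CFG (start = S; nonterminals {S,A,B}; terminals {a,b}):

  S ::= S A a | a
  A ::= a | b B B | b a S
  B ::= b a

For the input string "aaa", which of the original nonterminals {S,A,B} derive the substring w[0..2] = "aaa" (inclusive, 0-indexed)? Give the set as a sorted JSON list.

Convert to CNF:
  S -> S X4 | a
  A -> T0 X2 | T0 X3 | a
  B -> T0 T1
  T0 -> b
  T1 -> a
  X2 -> B B
  X3 -> T1 S
  X4 -> A T1

CYK fill — only the sub-triangle for w[0..2]:
  cell(0,0) a: {A,S,T1}  orig:{A,S}
  cell(1,1) a: {A,S,T1}  orig:{A,S}
  cell(2,2) a: {A,S,T1}  orig:{A,S}
  cell(0,1) aa: {X3,X4}  orig:{}
  cell(1,2) aa: {X3,X4}  orig:{}
  cell(0,2) aaa: {S}

Original NTs in T[0,2] deriving "aaa": ["S"]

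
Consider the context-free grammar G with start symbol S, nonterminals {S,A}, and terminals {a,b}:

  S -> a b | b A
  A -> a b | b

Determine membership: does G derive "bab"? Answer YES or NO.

CNF form of G:
  S -> T0 T1 | T1 A
  A -> T0 T1 | b
  T0 -> a
  T1 -> b

CYK table (by increasing span):
  [0..0]={A,T1}  "b"  orig:{A}
  [1..1]={T0}  "a"  orig:{}
  [2..2]={A,T1}  "b"  orig:{A}
  [0..1]=∅  "ba"
  [1..2]={A,S}  "ab"
  [0..2]={S}  "bab"

S ∈ T[0,2] ⇒ YES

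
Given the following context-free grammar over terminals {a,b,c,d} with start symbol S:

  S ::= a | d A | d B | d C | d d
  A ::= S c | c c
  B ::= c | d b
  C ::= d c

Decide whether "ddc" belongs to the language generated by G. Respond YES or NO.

Convert to CNF:
  S -> T1 A | T1 B | T1 C | T1 T1 | a
  A -> S T0 | T0 T0
  B -> T1 T2 | c
  C -> T1 T0
  T0 -> c
  T1 -> d
  T2 -> b

CYK table (by increasing span):
  cell(0,0) d: {T1}  orig:{}
  cell(1,1) d: {T1}  orig:{}
  cell(2,2) c: {B,T0}  orig:{B}
  cell(0,1) dd: {S}
  cell(1,2) dc: {C,S}
  cell(0,2) ddc: {A,S}

S ∈ T[0,2] ⇒ YES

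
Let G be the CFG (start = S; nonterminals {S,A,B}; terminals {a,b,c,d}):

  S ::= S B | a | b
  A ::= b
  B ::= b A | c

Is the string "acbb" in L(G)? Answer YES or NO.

Convert to CNF:
  S -> S B | a | b
  A -> b
  B -> T0 A | c
  T0 -> b

Fill CYK table bottom-up:
  cell(0,0) a: {S}
  cell(1,1) c: {B}
  cell(2,2) b: {A,S,T0}  orig:{A,S}
  cell(3,3) b: {A,S,T0}  orig:{A,S}
  cell(0,1) ac: {S}
  cell(1,2) cb: ∅
  cell(2,3) bb: {B}
  cell(0,2) acb: ∅
  cell(1,3) cbb: ∅
  cell(0,3) acbb: {S}

S ∈ T[0,3] ⇒ YES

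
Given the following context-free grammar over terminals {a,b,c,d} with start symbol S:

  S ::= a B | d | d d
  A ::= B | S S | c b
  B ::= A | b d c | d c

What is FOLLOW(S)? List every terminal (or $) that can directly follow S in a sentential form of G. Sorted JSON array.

FIRST iteration:
[1]
  A via A→c b: +{c}
  B via B→A: +{c}
  B via B→b d c: +{b}
  B via B→d c: +{d}
  S via S→a B: +{a}
  S via S→d: +{d}
  FIRST[S]={a,d}  FIRST[A]={c}  FIRST[B]={b,c,d}
[2]
  A via A→B: +{b,d}
  A via A→S S: +{a}
  B via B→A: +{a}
  FIRST[S]={a,d}  FIRST[A]={a,b,c,d}  FIRST[B]={a,b,c,d}
[3] done
  FIRST[S]={a,d}  FIRST[A]={a,b,c,d}  FIRST[B]={a,b,c,d}

Compute FOLLOW by fixpoint:
FOLLOW(S) := {$}
round 1:
  A→S S: FOLLOW(S) ⊇ FIRST(S) = {a,d}; new: +{a,d}
  S→a B: FOLLOW(B) ⊇ FOLLOW(S) ⊇ {$,a,d}; new: +{$,a,d}
  FOLLOW[S]={$,a,d}  FOLLOW[A]={}  FOLLOW[B]={$,a,d}
round 2:
  B→A: FOLLOW(A) ⊇ FOLLOW(B) ⊇ {$,a,d}; new: +{$,a,d}
  FOLLOW[S]={$,a,d}  FOLLOW[A]={$,a,d}  FOLLOW[B]={$,a,d}
round 3: (stable)
  FOLLOW[S]={$,a,d}  FOLLOW[A]={$,a,d}  FOLLOW[B]={$,a,d}

FOLLOW(S) = ["$", "a", "d"]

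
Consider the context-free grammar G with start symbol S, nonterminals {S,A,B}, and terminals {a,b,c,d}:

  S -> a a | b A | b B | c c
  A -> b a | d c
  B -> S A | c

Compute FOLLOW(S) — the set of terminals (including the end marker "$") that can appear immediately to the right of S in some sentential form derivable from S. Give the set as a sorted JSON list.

Compute FIRST by fixpoint:
iter 1:
  A via A→b a: +{b}
  A via A→d c: +{d}
  B via B→c: +{c}
  S via S→a a: +{a}
  S via S→b A: +{b}
  S via S→c c: +{c}
  FIRST[S]={a,b,c}  FIRST[A]={b,d}  FIRST[B]={c}
iter 2:
  B via B→S A: +{a,b}
  FIRST[S]={a,b,c}  FIRST[A]={b,d}  FIRST[B]={a,b,c}
iter 3: (no change)
  FIRST[S]={a,b,c}  FIRST[A]={b,d}  FIRST[B]={a,b,c}

FOLLOW sets:
seed FOLLOW(S) with $
pass 1:
  B→S A: FOLLOW(S) ⊇ FIRST(A) = {b,d}; new: +{b,d}
  S→b A: FOLLOW(A) ⊇ FOLLOW(S) ⊇ {$,b,d}; new: +{$,b,d}
  S→b B: FOLLOW(B) ⊇ FOLLOW(S) ⊇ {$,b,d}; new: +{$,b,d}
  FOLLOW[S]={$,b,d}  FOLLOW[A]={$,b,d}  FOLLOW[B]={$,b,d}
pass 2: (stable)
  FOLLOW[S]={$,b,d}  FOLLOW[A]={$,b,d}  FOLLOW[B]={$,b,d}

FOLLOW(S) = ["$", "b", "d"]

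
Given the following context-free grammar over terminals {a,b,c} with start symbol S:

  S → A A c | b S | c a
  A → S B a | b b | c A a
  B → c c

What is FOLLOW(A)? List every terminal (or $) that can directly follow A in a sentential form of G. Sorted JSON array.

FIRST sets, iterate to fixpoint:
iter 1:
  A via A→b b: +{b}
  A via A→c A a: +{c}
  B via B→c c: +{c}
  S via S→A A c: +{b,c}
  FIRST[S]={b,c}  FIRST[A]={b,c}  FIRST[B]={c}
iter 2: — fixpoint
  FIRST[S]={b,c}  FIRST[A]={b,c}  FIRST[B]={c}

FOLLOW iteration:
FOLLOW(S) := {$}
[1]
  A→S B a: FOLLOW(S) ⊇ FIRST(B) = {c}; new: +{c}
  A→S B a: FOLLOW(B) ⊇ FIRST(a) = {a}; new: +{a}
  A→c A a: FOLLOW(A) ⊇ FIRST(a) = {a}; new: +{a}
  S→A A c: FOLLOW(A) ⊇ FIRST(A) = {b,c}; new: +{b,c}
  S: {$,c}  A: {a,b,c}  B: {a}
[2] done
  S: {$,c}  A: {a,b,c}  B: {a}

FOLLOW(A) = ["a", "b", "c"]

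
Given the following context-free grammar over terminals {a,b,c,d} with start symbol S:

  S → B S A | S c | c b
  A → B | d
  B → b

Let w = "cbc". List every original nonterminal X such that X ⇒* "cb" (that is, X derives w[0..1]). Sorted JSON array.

CNF form of G:
  S -> B X2 | S T0 | T0 T1
  A -> b | d
  B -> b
  T0 -> c
  T1 -> b
  X2 -> S A

Fill CYK table bottom-up (cells [i..j] with 0 ≤ i ≤ j ≤ 1 only):
  cell(0,0) c: {T0}  orig:{}
  cell(1,1) b: {A,B,T1}  orig:{A,B}
  cell(0,1) cb: {S}

Original NTs in T[0,1] deriving "cb": ["S"]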